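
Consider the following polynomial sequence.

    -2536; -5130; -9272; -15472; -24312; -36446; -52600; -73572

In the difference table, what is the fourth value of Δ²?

Δ: -2594, -4142, -6200, -8840, -12134, -16154, -20972
Δ²: -1548, -2058, -2640, -3294, -4020, -4818
Δ³: -510, -582, -654, -726, -798
Δ⁴: -72, -72, -72, -72

-3294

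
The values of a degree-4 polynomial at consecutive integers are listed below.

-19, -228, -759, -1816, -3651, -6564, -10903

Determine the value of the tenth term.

-209, -531, -1057, -1835, -2913, -4339
-322, -526, -778, -1078, -1426
-204, -252, -300, -348
-48, -48, -48
Fourth differences constant at -48.
-348 − 48 = -396;  -1426 − 396 = -1822;  -4339 − 1822 = -6161;  -10903 − 6161 = -17064
-396 − 48 = -444;  -1822 − 444 = -2266;  -6161 − 2266 = -8427;  -17064 − 8427 = -25491
-444 − 48 = -492;  -2266 − 492 = -2758;  -8427 − 2758 = -11185;  -25491 − 11185 = -36676

-36676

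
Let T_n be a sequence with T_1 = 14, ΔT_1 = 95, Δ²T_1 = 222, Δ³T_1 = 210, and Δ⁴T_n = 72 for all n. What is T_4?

1175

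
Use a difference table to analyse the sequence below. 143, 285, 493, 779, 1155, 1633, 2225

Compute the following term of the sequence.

2943

D1: 142 , 208 , 286 , 376 , 478 , 592
D2: 66 , 78 , 90 , 102 , 114
D3: 12 , 12 , 12 , 12
Constant third difference = 12, so extend:
114 + 12 = 126;  592 + 126 = 718;  2225 + 718 = 2943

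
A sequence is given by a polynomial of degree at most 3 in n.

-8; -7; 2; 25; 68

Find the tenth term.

First differences: 1 , 9 , 23 , 43
Second differences: 8 , 14 , 20
Third differences: 6 , 6
The third differences are constant (6).
20 + 6 = 26;  43 + 26 = 69;  68 + 69 = 137
26 + 6 = 32;  69 + 32 = 101;  137 + 101 = 238
32 + 6 = 38;  101 + 38 = 139;  238 + 139 = 377
38 + 6 = 44;  139 + 44 = 183;  377 + 183 = 560
44 + 6 = 50;  183 + 50 = 233;  560 + 233 = 793

793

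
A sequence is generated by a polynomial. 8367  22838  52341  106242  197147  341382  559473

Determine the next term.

876626

D1: 14471 , 29503 , 53901 , 90905 , 144235 , 218091
D2: 15032 , 24398 , 37004 , 53330 , 73856
D3: 9366 , 12606 , 16326 , 20526
D4: 3240 , 3720 , 4200
D5: 480 , 480
Constant fifth difference = 480, so extend:
4200 + 480 = 4680;  20526 + 4680 = 25206;  73856 + 25206 = 99062;  218091 + 99062 = 317153;  559473 + 317153 = 876626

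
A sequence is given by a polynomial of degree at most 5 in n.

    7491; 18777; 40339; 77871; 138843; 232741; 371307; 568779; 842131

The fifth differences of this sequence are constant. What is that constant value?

240

Δ: 11286, 21562, 37532, 60972, 93898, 138566, 197472, 273352
Δ²: 10276, 15970, 23440, 32926, 44668, 58906, 75880
Δ³: 5694, 7470, 9486, 11742, 14238, 16974
Δ⁴: 1776, 2016, 2256, 2496, 2736
Δ⁵: 240, 240, 240, 240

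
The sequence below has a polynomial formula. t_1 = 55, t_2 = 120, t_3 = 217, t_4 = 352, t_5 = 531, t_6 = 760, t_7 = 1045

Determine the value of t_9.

1807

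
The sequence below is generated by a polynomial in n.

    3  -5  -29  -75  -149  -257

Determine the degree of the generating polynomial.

-8, -24, -46, -74, -108
-16, -22, -28, -34
-6, -6, -6
The third differences are constant, so the polynomial has degree 3.

3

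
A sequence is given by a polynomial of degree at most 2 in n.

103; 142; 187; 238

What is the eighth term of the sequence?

502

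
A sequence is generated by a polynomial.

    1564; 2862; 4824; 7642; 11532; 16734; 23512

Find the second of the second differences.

First differences: 1298, 1962, 2818, 3890, 5202, 6778
Second differences: 664, 856, 1072, 1312, 1576
Third differences: 192, 216, 240, 264
Fourth differences: 24, 24, 24

856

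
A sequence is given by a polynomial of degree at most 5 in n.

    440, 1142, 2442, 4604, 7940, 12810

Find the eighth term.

28832

First differences: 702 , 1300 , 2162 , 3336 , 4870
Second differences: 598 , 862 , 1174 , 1534
Third differences: 264 , 312 , 360
Fourth differences: 48 , 48
The fourth differences are constant (48).
360 + 48 = 408;  1534 + 408 = 1942;  4870 + 1942 = 6812;  12810 + 6812 = 19622
408 + 48 = 456;  1942 + 456 = 2398;  6812 + 2398 = 9210;  19622 + 9210 = 28832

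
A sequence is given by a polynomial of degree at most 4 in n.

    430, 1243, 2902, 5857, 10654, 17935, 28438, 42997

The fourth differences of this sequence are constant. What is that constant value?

Δ: 813, 1659, 2955, 4797, 7281, 10503, 14559
Δ²: 846, 1296, 1842, 2484, 3222, 4056
Δ³: 450, 546, 642, 738, 834
Δ⁴: 96, 96, 96, 96

96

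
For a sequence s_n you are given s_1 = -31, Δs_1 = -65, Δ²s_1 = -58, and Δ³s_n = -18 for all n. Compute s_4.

Build the table forward from the leading diagonal:
D3: -18, -18, -18, -18
D2: -58, -76, -94, -112
D1: -65, -123, -199, -293
s: -31, -96, -219, -418

-418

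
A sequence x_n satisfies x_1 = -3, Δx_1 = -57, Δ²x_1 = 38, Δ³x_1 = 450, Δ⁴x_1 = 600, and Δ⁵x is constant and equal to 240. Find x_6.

Build the table forward from the leading diagonal:
D5: 240  240  240  240  240  240
D4: 600  840  1080  1320  1560  1800
D3: 450  1050  1890  2970  4290  5850
D2: 38  488  1538  3428  6398  10688
D1: -57  -19  469  2007  5435  11833
x: -3  -60  -79  390  2397  7832

7832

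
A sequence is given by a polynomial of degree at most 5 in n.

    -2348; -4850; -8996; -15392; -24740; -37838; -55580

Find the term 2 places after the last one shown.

First differences: -2502  -4146  -6396  -9348  -13098  -17742
Second differences: -1644  -2250  -2952  -3750  -4644
Third differences: -606  -702  -798  -894
Fourth differences: -96  -96  -96
The fourth differences are constant (-96).
-894 − 96 = -990;  -4644 − 990 = -5634;  -17742 − 5634 = -23376;  -55580 − 23376 = -78956
-990 − 96 = -1086;  -5634 − 1086 = -6720;  -23376 − 6720 = -30096;  -78956 − 30096 = -109052

-109052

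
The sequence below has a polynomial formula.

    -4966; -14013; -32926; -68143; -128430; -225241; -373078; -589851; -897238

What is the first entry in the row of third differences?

-6438

D1: -9047, -18913, -35217, -60287, -96811, -147837, -216773, -307387
D2: -9866, -16304, -25070, -36524, -51026, -68936, -90614
D3: -6438, -8766, -11454, -14502, -17910, -21678
D4: -2328, -2688, -3048, -3408, -3768
D5: -360, -360, -360, -360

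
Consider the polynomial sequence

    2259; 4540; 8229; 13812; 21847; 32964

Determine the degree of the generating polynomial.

Δ: 2281, 3689, 5583, 8035, 11117
Δ²: 1408, 1894, 2452, 3082
Δ³: 486, 558, 630
Δ⁴: 72, 72
The fourth differences are constant, so the polynomial has degree 4.

4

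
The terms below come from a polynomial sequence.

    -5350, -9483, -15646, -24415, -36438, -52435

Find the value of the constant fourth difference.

Δ: -4133, -6163, -8769, -12023, -15997
Δ²: -2030, -2606, -3254, -3974
Δ³: -576, -648, -720
Δ⁴: -72, -72

-72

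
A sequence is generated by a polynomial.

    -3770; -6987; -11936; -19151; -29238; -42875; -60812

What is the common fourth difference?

Δ: -3217, -4949, -7215, -10087, -13637, -17937
Δ²: -1732, -2266, -2872, -3550, -4300
Δ³: -534, -606, -678, -750
Δ⁴: -72, -72, -72

-72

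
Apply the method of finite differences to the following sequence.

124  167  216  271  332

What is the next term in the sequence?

43 , 49 , 55 , 61
6 , 6 , 6
The second differences are constant (6).
61 + 6 = 67;  332 + 67 = 399

399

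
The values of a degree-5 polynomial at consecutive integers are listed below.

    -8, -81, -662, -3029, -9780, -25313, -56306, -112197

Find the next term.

-73, -581, -2367, -6751, -15533, -30993, -55891
-508, -1786, -4384, -8782, -15460, -24898
-1278, -2598, -4398, -6678, -9438
-1320, -1800, -2280, -2760
-480, -480, -480
Fifth differences constant at -480.
-2760 − 480 = -3240;  -9438 − 3240 = -12678;  -24898 − 12678 = -37576;  -55891 − 37576 = -93467;  -112197 − 93467 = -205664

-205664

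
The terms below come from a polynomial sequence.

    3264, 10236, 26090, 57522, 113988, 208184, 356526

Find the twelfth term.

2805866

D1: 6972  15854  31432  56466  94196  148342
D2: 8882  15578  25034  37730  54146
D3: 6696  9456  12696  16416
D4: 2760  3240  3720
D5: 480  480
Constant fifth difference = 480, so extend:
3720 + 480 = 4200;  16416 + 4200 = 20616;  54146 + 20616 = 74762;  148342 + 74762 = 223104;  356526 + 223104 = 579630
4200 + 480 = 4680;  20616 + 4680 = 25296;  74762 + 25296 = 100058;  223104 + 100058 = 323162;  579630 + 323162 = 902792
4680 + 480 = 5160;  25296 + 5160 = 30456;  100058 + 30456 = 130514;  323162 + 130514 = 453676;  902792 + 453676 = 1356468
5160 + 480 = 5640;  30456 + 5640 = 36096;  130514 + 36096 = 166610;  453676 + 166610 = 620286;  1356468 + 620286 = 1976754
5640 + 480 = 6120;  36096 + 6120 = 42216;  166610 + 42216 = 208826;  620286 + 208826 = 829112;  1976754 + 829112 = 2805866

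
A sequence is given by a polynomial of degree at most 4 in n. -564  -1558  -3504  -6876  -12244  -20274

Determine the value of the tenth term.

-95694

First differences: -994, -1946, -3372, -5368, -8030
Second differences: -952, -1426, -1996, -2662
Third differences: -474, -570, -666
Fourth differences: -96, -96
Constant fourth difference = -96, so extend:
-666 − 96 = -762;  -2662 − 762 = -3424;  -8030 − 3424 = -11454;  -20274 − 11454 = -31728
-762 − 96 = -858;  -3424 − 858 = -4282;  -11454 − 4282 = -15736;  -31728 − 15736 = -47464
-858 − 96 = -954;  -4282 − 954 = -5236;  -15736 − 5236 = -20972;  -47464 − 20972 = -68436
-954 − 96 = -1050;  -5236 − 1050 = -6286;  -20972 − 6286 = -27258;  -68436 − 27258 = -95694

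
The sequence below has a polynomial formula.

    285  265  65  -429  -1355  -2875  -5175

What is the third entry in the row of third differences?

-162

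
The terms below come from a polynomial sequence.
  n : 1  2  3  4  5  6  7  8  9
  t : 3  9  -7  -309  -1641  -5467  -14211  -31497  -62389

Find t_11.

-193887

Δ: 6, -16, -302, -1332, -3826, -8744, -17286, -30892
Δ²: -22, -286, -1030, -2494, -4918, -8542, -13606
Δ³: -264, -744, -1464, -2424, -3624, -5064
Δ⁴: -480, -720, -960, -1200, -1440
Δ⁵: -240, -240, -240, -240
Constant fifth difference = -240, so extend:
-1440 − 240 = -1680;  -5064 − 1680 = -6744;  -13606 − 6744 = -20350;  -30892 − 20350 = -51242;  -62389 − 51242 = -113631
-1680 − 240 = -1920;  -6744 − 1920 = -8664;  -20350 − 8664 = -29014;  -51242 − 29014 = -80256;  -113631 − 80256 = -193887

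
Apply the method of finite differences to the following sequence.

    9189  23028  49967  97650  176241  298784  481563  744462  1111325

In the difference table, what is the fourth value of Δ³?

First differences: 13839, 26939, 47683, 78591, 122543, 182779, 262899, 366863
Second differences: 13100, 20744, 30908, 43952, 60236, 80120, 103964
Third differences: 7644, 10164, 13044, 16284, 19884, 23844
Fourth differences: 2520, 2880, 3240, 3600, 3960
Fifth differences: 360, 360, 360, 360

16284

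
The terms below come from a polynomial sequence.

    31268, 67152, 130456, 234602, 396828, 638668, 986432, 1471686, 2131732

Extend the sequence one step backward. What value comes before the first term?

12718

Δ: 35884  63304  104146  162226  241840  347764  485254  660046
Δ²: 27420  40842  58080  79614  105924  137490  174792
Δ³: 13422  17238  21534  26310  31566  37302
Δ⁴: 3816  4296  4776  5256  5736
Δ⁵: 480  480  480  480
The fifth differences are constant at 480.
Work back: 3816 − 480 = 3336;  13422 − 3336 = 10086;  27420 − 10086 = 17334;  35884 − 17334 = 18550;  31268 − 18550 = 12718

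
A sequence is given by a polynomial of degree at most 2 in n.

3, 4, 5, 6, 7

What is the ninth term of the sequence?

11

1  1  1  1
The first differences are constant (1).
7 + 1 = 8
8 + 1 = 9
9 + 1 = 10
10 + 1 = 11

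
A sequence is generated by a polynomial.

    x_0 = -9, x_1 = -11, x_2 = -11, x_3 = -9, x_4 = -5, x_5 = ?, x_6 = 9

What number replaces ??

1

Using the first 5 terms:
First differences: -2, 0, 2, 4
Second differences: 2, 2, 2
Constant second difference = 2.
Extend forward: 4 + 2 = 6;  -5 + 6 = 1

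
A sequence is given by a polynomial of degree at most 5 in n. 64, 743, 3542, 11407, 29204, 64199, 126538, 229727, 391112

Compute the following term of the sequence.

632359

Δ: 679  2799  7865  17797  34995  62339  103189  161385
Δ²: 2120  5066  9932  17198  27344  40850  58196
Δ³: 2946  4866  7266  10146  13506  17346
Δ⁴: 1920  2400  2880  3360  3840
Δ⁵: 480  480  480  480
The fifth differences are constant (480).
3840 + 480 = 4320;  17346 + 4320 = 21666;  58196 + 21666 = 79862;  161385 + 79862 = 241247;  391112 + 241247 = 632359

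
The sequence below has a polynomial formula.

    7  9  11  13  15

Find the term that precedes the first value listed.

5

D1: 2  2  2  2
The first differences are constant at 2.
Work back: 7 − 2 = 5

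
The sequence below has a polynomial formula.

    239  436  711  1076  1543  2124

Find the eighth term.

3676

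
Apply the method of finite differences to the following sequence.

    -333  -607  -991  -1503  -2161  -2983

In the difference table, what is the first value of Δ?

-274

D1: -274, -384, -512, -658, -822
D2: -110, -128, -146, -164
D3: -18, -18, -18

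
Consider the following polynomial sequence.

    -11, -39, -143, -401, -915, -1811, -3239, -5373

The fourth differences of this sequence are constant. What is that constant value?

D1: -28, -104, -258, -514, -896, -1428, -2134
D2: -76, -154, -256, -382, -532, -706
D3: -78, -102, -126, -150, -174
D4: -24, -24, -24, -24

-24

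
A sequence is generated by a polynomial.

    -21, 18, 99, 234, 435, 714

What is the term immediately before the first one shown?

-30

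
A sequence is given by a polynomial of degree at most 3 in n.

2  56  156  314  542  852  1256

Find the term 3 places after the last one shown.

3152

Δ: 54  100  158  228  310  404
Δ²: 46  58  70  82  94
Δ³: 12  12  12  12
Third differences constant at 12.
94 + 12 = 106;  404 + 106 = 510;  1256 + 510 = 1766
106 + 12 = 118;  510 + 118 = 628;  1766 + 628 = 2394
118 + 12 = 130;  628 + 130 = 758;  2394 + 758 = 3152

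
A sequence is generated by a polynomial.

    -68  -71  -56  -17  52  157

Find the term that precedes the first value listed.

Δ: -3, 15, 39, 69, 105
Δ²: 18, 24, 30, 36
Δ³: 6, 6, 6
The third differences are constant at 6.
Work back: 18 − 6 = 12;  -3 − 12 = -15;  -68 + 15 = -53

-53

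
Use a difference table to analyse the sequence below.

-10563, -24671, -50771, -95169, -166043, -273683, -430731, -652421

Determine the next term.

-956819

D1: -14108  -26100  -44398  -70874  -107640  -157048  -221690
D2: -11992  -18298  -26476  -36766  -49408  -64642
D3: -6306  -8178  -10290  -12642  -15234
D4: -1872  -2112  -2352  -2592
D5: -240  -240  -240
Fifth differences constant at -240.
-2592 − 240 = -2832;  -15234 − 2832 = -18066;  -64642 − 18066 = -82708;  -221690 − 82708 = -304398;  -652421 − 304398 = -956819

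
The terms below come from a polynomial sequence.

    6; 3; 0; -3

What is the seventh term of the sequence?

-12

First differences: -3  -3  -3
The first differences are constant (-3).
-3 − 3 = -6
-6 − 3 = -9
-9 − 3 = -12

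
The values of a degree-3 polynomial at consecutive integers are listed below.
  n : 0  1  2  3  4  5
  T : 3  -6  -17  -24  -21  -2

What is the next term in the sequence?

39

Δ: -9  -11  -7  3  19
Δ²: -2  4  10  16
Δ³: 6  6  6
The third differences are constant (6).
16 + 6 = 22;  19 + 22 = 41;  -2 + 41 = 39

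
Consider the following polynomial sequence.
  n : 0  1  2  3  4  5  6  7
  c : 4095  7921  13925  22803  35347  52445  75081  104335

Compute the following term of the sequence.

141383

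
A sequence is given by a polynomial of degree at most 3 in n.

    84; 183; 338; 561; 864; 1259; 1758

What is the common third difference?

12

Δ: 99, 155, 223, 303, 395, 499
Δ²: 56, 68, 80, 92, 104
Δ³: 12, 12, 12, 12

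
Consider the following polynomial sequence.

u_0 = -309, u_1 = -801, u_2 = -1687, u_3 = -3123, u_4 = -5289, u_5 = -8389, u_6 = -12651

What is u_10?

-46719

Δ: -492, -886, -1436, -2166, -3100, -4262
Δ²: -394, -550, -730, -934, -1162
Δ³: -156, -180, -204, -228
Δ⁴: -24, -24, -24
Constant fourth difference = -24, so extend:
-228 − 24 = -252;  -1162 − 252 = -1414;  -4262 − 1414 = -5676;  -12651 − 5676 = -18327
-252 − 24 = -276;  -1414 − 276 = -1690;  -5676 − 1690 = -7366;  -18327 − 7366 = -25693
-276 − 24 = -300;  -1690 − 300 = -1990;  -7366 − 1990 = -9356;  -25693 − 9356 = -35049
-300 − 24 = -324;  -1990 − 324 = -2314;  -9356 − 2314 = -11670;  -35049 − 11670 = -46719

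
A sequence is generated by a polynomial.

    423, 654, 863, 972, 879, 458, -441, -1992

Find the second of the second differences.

-100

Δ: 231, 209, 109, -93, -421, -899, -1551
Δ²: -22, -100, -202, -328, -478, -652
Δ³: -78, -102, -126, -150, -174
Δ⁴: -24, -24, -24, -24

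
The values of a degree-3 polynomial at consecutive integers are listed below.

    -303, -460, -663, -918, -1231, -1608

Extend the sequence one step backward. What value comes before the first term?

Δ: -157, -203, -255, -313, -377
Δ²: -46, -52, -58, -64
Δ³: -6, -6, -6
The third differences are constant at -6.
Work back: -46 + 6 = -40;  -157 + 40 = -117;  -303 + 117 = -186

-186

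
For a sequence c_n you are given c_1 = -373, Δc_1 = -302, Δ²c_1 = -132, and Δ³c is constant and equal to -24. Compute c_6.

-3443

Build the table forward from the leading diagonal:
Δ³: -24  -24  -24  -24  -24  -24
Δ²: -132  -156  -180  -204  -228  -252
Δ: -302  -434  -590  -770  -974  -1202
c: -373  -675  -1109  -1699  -2469  -3443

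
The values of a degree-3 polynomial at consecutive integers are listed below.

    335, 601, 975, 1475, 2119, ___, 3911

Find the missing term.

Using the first 5 terms:
Δ: 266  374  500  644
Δ²: 108  126  144
Δ³: 18  18
Constant third difference = 18.
Extend forward: 144 + 18 = 162;  644 + 162 = 806;  2119 + 806 = 2925

2925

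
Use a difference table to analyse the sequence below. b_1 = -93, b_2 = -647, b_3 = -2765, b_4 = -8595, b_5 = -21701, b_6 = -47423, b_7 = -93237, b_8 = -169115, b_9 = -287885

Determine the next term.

-465591

D1: -554  -2118  -5830  -13106  -25722  -45814  -75878  -118770
D2: -1564  -3712  -7276  -12616  -20092  -30064  -42892
D3: -2148  -3564  -5340  -7476  -9972  -12828
D4: -1416  -1776  -2136  -2496  -2856
D5: -360  -360  -360  -360
Constant fifth difference = -360, so extend:
-2856 − 360 = -3216;  -12828 − 3216 = -16044;  -42892 − 16044 = -58936;  -118770 − 58936 = -177706;  -287885 − 177706 = -465591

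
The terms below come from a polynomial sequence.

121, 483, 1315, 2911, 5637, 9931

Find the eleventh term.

75291

First differences: 362, 832, 1596, 2726, 4294
Second differences: 470, 764, 1130, 1568
Third differences: 294, 366, 438
Fourth differences: 72, 72
The fourth differences are constant (72).
438 + 72 = 510;  1568 + 510 = 2078;  4294 + 2078 = 6372;  9931 + 6372 = 16303
510 + 72 = 582;  2078 + 582 = 2660;  6372 + 2660 = 9032;  16303 + 9032 = 25335
582 + 72 = 654;  2660 + 654 = 3314;  9032 + 3314 = 12346;  25335 + 12346 = 37681
654 + 72 = 726;  3314 + 726 = 4040;  12346 + 4040 = 16386;  37681 + 16386 = 54067
726 + 72 = 798;  4040 + 798 = 4838;  16386 + 4838 = 21224;  54067 + 21224 = 75291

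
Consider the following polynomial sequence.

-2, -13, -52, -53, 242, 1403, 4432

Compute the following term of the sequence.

10883

Δ: -11, -39, -1, 295, 1161, 3029
Δ²: -28, 38, 296, 866, 1868
Δ³: 66, 258, 570, 1002
Δ⁴: 192, 312, 432
Δ⁵: 120, 120
Constant fifth difference = 120, so extend:
432 + 120 = 552;  1002 + 552 = 1554;  1868 + 1554 = 3422;  3029 + 3422 = 6451;  4432 + 6451 = 10883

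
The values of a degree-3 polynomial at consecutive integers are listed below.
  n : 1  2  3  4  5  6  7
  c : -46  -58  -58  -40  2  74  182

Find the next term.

D1: -12  0  18  42  72  108
D2: 12  18  24  30  36
D3: 6  6  6  6
Constant third difference = 6, so extend:
36 + 6 = 42;  108 + 42 = 150;  182 + 150 = 332

332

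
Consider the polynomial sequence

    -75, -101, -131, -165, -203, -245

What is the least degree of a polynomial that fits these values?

2

-26, -30, -34, -38, -42
-4, -4, -4, -4
The second differences are constant, so the polynomial has degree 2.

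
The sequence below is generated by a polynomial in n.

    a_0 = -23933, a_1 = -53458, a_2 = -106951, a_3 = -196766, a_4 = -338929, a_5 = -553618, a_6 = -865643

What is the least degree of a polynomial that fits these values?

D1: -29525, -53493, -89815, -142163, -214689, -312025
D2: -23968, -36322, -52348, -72526, -97336
D3: -12354, -16026, -20178, -24810
D4: -3672, -4152, -4632
D5: -480, -480
The fifth differences are constant, so the polynomial has degree 5.

5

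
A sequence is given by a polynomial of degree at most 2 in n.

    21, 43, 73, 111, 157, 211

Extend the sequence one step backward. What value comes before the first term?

First differences: 22, 30, 38, 46, 54
Second differences: 8, 8, 8, 8
The second differences are constant at 8.
Work back: 22 − 8 = 14;  21 − 14 = 7

7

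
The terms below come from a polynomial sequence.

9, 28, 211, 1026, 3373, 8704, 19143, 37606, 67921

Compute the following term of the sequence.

114948

First differences: 19  183  815  2347  5331  10439  18463  30315
Second differences: 164  632  1532  2984  5108  8024  11852
Third differences: 468  900  1452  2124  2916  3828
Fourth differences: 432  552  672  792  912
Fifth differences: 120  120  120  120
Constant fifth difference = 120, so extend:
912 + 120 = 1032;  3828 + 1032 = 4860;  11852 + 4860 = 16712;  30315 + 16712 = 47027;  67921 + 47027 = 114948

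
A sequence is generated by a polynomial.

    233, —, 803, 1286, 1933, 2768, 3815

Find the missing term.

460

Using the last 5 terms:
483, 647, 835, 1047
164, 188, 212
24, 24
Constant third difference = 24.
Extend backward: 164 − 24 = 140;  483 − 140 = 343;  803 − 343 = 460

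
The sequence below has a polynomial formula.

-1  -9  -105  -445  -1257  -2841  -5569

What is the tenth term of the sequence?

-25417

Δ: -8, -96, -340, -812, -1584, -2728
Δ²: -88, -244, -472, -772, -1144
Δ³: -156, -228, -300, -372
Δ⁴: -72, -72, -72
Constant fourth difference = -72, so extend:
-372 − 72 = -444;  -1144 − 444 = -1588;  -2728 − 1588 = -4316;  -5569 − 4316 = -9885
-444 − 72 = -516;  -1588 − 516 = -2104;  -4316 − 2104 = -6420;  -9885 − 6420 = -16305
-516 − 72 = -588;  -2104 − 588 = -2692;  -6420 − 2692 = -9112;  -16305 − 9112 = -25417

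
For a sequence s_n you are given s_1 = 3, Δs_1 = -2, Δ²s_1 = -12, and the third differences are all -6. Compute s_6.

Build the table forward from the leading diagonal:
Δ³: -6  -6  -6  -6  -6  -6
Δ²: -12  -18  -24  -30  -36  -42
Δ: -2  -14  -32  -56  -86  -122
s: 3  1  -13  -45  -101  -187

-187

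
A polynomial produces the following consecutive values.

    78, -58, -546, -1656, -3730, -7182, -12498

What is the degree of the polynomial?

4

First differences: -136, -488, -1110, -2074, -3452, -5316
Second differences: -352, -622, -964, -1378, -1864
Third differences: -270, -342, -414, -486
Fourth differences: -72, -72, -72
The fourth differences are constant, so the polynomial has degree 4.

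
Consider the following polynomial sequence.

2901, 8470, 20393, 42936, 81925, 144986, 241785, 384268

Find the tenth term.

866910

Δ: 5569  11923  22543  38989  63061  96799  142483
Δ²: 6354  10620  16446  24072  33738  45684
Δ³: 4266  5826  7626  9666  11946
Δ⁴: 1560  1800  2040  2280
Δ⁵: 240  240  240
Constant fifth difference = 240, so extend:
2280 + 240 = 2520;  11946 + 2520 = 14466;  45684 + 14466 = 60150;  142483 + 60150 = 202633;  384268 + 202633 = 586901
2520 + 240 = 2760;  14466 + 2760 = 17226;  60150 + 17226 = 77376;  202633 + 77376 = 280009;  586901 + 280009 = 866910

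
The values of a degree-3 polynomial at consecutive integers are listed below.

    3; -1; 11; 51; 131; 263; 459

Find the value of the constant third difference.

12

D1: -4, 12, 40, 80, 132, 196
D2: 16, 28, 40, 52, 64
D3: 12, 12, 12, 12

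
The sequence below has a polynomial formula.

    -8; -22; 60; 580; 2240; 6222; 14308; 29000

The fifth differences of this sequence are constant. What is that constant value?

120

D1: -14, 82, 520, 1660, 3982, 8086, 14692
D2: 96, 438, 1140, 2322, 4104, 6606
D3: 342, 702, 1182, 1782, 2502
D4: 360, 480, 600, 720
D5: 120, 120, 120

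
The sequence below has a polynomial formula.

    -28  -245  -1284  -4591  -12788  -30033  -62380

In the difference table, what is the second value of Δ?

-1039

D1: -217, -1039, -3307, -8197, -17245, -32347
D2: -822, -2268, -4890, -9048, -15102
D3: -1446, -2622, -4158, -6054
D4: -1176, -1536, -1896
D5: -360, -360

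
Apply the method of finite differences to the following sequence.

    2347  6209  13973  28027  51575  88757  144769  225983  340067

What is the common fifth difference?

First differences: 3862, 7764, 14054, 23548, 37182, 56012, 81214, 114084
Second differences: 3902, 6290, 9494, 13634, 18830, 25202, 32870
Third differences: 2388, 3204, 4140, 5196, 6372, 7668
Fourth differences: 816, 936, 1056, 1176, 1296
Fifth differences: 120, 120, 120, 120

120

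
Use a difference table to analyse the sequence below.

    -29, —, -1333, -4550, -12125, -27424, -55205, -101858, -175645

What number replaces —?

Using the last 7 terms:
-3217  -7575  -15299  -27781  -46653  -73787
-4358  -7724  -12482  -18872  -27134
-3366  -4758  -6390  -8262
-1392  -1632  -1872
-240  -240
Constant fifth difference = -240.
Extend backward: -1392 + 240 = -1152;  -3366 + 1152 = -2214;  -4358 + 2214 = -2144;  -3217 + 2144 = -1073;  -1333 + 1073 = -260

-260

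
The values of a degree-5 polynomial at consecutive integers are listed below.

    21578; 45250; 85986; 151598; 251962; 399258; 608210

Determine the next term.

896326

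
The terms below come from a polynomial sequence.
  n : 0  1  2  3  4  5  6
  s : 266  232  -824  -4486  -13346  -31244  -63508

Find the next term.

Δ: -34  -1056  -3662  -8860  -17898  -32264
Δ²: -1022  -2606  -5198  -9038  -14366
Δ³: -1584  -2592  -3840  -5328
Δ⁴: -1008  -1248  -1488
Δ⁵: -240  -240
Fifth differences constant at -240.
-1488 − 240 = -1728;  -5328 − 1728 = -7056;  -14366 − 7056 = -21422;  -32264 − 21422 = -53686;  -63508 − 53686 = -117194

-117194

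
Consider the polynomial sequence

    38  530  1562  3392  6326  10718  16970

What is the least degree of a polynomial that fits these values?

4

D1: 492, 1032, 1830, 2934, 4392, 6252
D2: 540, 798, 1104, 1458, 1860
D3: 258, 306, 354, 402
D4: 48, 48, 48
The fourth differences are constant, so the polynomial has degree 4.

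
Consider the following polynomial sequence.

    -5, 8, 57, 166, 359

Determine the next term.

First differences: 13, 49, 109, 193
Second differences: 36, 60, 84
Third differences: 24, 24
Constant third difference = 24, so extend:
84 + 24 = 108;  193 + 108 = 301;  359 + 301 = 660

660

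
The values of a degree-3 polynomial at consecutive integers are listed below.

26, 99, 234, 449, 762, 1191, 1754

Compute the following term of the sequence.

D1: 73  135  215  313  429  563
D2: 62  80  98  116  134
D3: 18  18  18  18
Constant third difference = 18, so extend:
134 + 18 = 152;  563 + 152 = 715;  1754 + 715 = 2469

2469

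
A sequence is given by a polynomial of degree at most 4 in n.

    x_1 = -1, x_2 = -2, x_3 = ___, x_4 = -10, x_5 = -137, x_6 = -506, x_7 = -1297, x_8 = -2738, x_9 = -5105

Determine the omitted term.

7

Using the last 6 terms:
D1: -127  -369  -791  -1441  -2367
D2: -242  -422  -650  -926
D3: -180  -228  -276
D4: -48  -48
Constant fourth difference = -48.
Extend backward: -180 + 48 = -132;  -242 + 132 = -110;  -127 + 110 = -17;  -10 + 17 = 7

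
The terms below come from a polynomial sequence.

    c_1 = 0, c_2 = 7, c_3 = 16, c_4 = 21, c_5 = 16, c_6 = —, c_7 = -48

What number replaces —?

Using the first 5 terms:
D1: 7, 9, 5, -5
D2: 2, -4, -10
D3: -6, -6
Constant third difference = -6.
Extend forward: -10 − 6 = -16;  -5 − 16 = -21;  16 − 21 = -5

-5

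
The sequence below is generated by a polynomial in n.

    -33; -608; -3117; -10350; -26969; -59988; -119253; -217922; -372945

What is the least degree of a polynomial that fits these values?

First differences: -575, -2509, -7233, -16619, -33019, -59265, -98669, -155023
Second differences: -1934, -4724, -9386, -16400, -26246, -39404, -56354
Third differences: -2790, -4662, -7014, -9846, -13158, -16950
Fourth differences: -1872, -2352, -2832, -3312, -3792
Fifth differences: -480, -480, -480, -480
The fifth differences are constant, so the polynomial has degree 5.

5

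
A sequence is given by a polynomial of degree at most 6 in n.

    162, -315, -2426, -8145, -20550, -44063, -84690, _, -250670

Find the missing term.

Using the first 7 terms:
First differences: -477, -2111, -5719, -12405, -23513, -40627
Second differences: -1634, -3608, -6686, -11108, -17114
Third differences: -1974, -3078, -4422, -6006
Fourth differences: -1104, -1344, -1584
Fifth differences: -240, -240
Constant fifth difference = -240.
Extend forward: -1584 − 240 = -1824;  -6006 − 1824 = -7830;  -17114 − 7830 = -24944;  -40627 − 24944 = -65571;  -84690 − 65571 = -150261

-150261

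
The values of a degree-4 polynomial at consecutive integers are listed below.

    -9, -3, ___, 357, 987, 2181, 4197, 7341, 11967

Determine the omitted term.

81

Using the last 6 terms:
D1: 630, 1194, 2016, 3144, 4626
D2: 564, 822, 1128, 1482
D3: 258, 306, 354
D4: 48, 48
Constant fourth difference = 48.
Extend backward: 258 − 48 = 210;  564 − 210 = 354;  630 − 354 = 276;  357 − 276 = 81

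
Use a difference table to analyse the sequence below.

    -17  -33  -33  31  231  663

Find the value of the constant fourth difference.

24

D1: -16, 0, 64, 200, 432
D2: 16, 64, 136, 232
D3: 48, 72, 96
D4: 24, 24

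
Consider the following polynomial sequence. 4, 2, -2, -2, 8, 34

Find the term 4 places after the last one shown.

-2  -4  0  10  26
-2  4  10  16
6  6  6
Constant third difference = 6, so extend:
16 + 6 = 22;  26 + 22 = 48;  34 + 48 = 82
22 + 6 = 28;  48 + 28 = 76;  82 + 76 = 158
28 + 6 = 34;  76 + 34 = 110;  158 + 110 = 268
34 + 6 = 40;  110 + 40 = 150;  268 + 150 = 418

418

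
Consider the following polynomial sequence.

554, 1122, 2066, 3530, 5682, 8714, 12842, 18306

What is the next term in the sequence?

25370

First differences: 568, 944, 1464, 2152, 3032, 4128, 5464
Second differences: 376, 520, 688, 880, 1096, 1336
Third differences: 144, 168, 192, 216, 240
Fourth differences: 24, 24, 24, 24
The fourth differences are constant (24).
240 + 24 = 264;  1336 + 264 = 1600;  5464 + 1600 = 7064;  18306 + 7064 = 25370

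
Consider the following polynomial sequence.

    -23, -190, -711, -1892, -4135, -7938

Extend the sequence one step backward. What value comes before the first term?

Δ: -167  -521  -1181  -2243  -3803
Δ²: -354  -660  -1062  -1560
Δ³: -306  -402  -498
Δ⁴: -96  -96
The fourth differences are constant at -96.
Work back: -306 + 96 = -210;  -354 + 210 = -144;  -167 + 144 = -23;  -23 + 23 = 0

0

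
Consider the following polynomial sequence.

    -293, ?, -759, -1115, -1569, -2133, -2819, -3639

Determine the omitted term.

-489

Using the last 6 terms:
Δ: -356  -454  -564  -686  -820
Δ²: -98  -110  -122  -134
Δ³: -12  -12  -12
Constant third difference = -12.
Extend backward: -98 + 12 = -86;  -356 + 86 = -270;  -759 + 270 = -489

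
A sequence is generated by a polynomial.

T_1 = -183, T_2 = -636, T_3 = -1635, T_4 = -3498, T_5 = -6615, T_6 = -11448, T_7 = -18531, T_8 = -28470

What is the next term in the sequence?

-41943

Δ: -453  -999  -1863  -3117  -4833  -7083  -9939
Δ²: -546  -864  -1254  -1716  -2250  -2856
Δ³: -318  -390  -462  -534  -606
Δ⁴: -72  -72  -72  -72
Fourth differences constant at -72.
-606 − 72 = -678;  -2856 − 678 = -3534;  -9939 − 3534 = -13473;  -28470 − 13473 = -41943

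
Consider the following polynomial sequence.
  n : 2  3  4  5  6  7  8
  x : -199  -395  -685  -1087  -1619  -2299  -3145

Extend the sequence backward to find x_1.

-196  -290  -402  -532  -680  -846
-94  -112  -130  -148  -166
-18  -18  -18  -18
The third differences are constant at -18.
Work back: -94 + 18 = -76;  -196 + 76 = -120;  -199 + 120 = -79

-79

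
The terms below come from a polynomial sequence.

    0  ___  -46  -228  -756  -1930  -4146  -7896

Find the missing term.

Using the last 6 terms:
D1: -182  -528  -1174  -2216  -3750
D2: -346  -646  -1042  -1534
D3: -300  -396  -492
D4: -96  -96
Constant fourth difference = -96.
Extend backward: -300 + 96 = -204;  -346 + 204 = -142;  -182 + 142 = -40;  -46 + 40 = -6

-6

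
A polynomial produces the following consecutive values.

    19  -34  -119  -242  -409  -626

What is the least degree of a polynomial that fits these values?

D1: -53, -85, -123, -167, -217
D2: -32, -38, -44, -50
D3: -6, -6, -6
The third differences are constant, so the polynomial has degree 3.

3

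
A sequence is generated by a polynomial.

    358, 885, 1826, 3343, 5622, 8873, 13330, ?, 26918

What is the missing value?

Using the first 7 terms:
Δ: 527  941  1517  2279  3251  4457
Δ²: 414  576  762  972  1206
Δ³: 162  186  210  234
Δ⁴: 24  24  24
Constant fourth difference = 24.
Extend forward: 234 + 24 = 258;  1206 + 258 = 1464;  4457 + 1464 = 5921;  13330 + 5921 = 19251

19251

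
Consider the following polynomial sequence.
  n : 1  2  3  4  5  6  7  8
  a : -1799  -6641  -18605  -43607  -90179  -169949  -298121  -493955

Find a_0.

-299

D1: -4842  -11964  -25002  -46572  -79770  -128172  -195834
D2: -7122  -13038  -21570  -33198  -48402  -67662
D3: -5916  -8532  -11628  -15204  -19260
D4: -2616  -3096  -3576  -4056
D5: -480  -480  -480
The fifth differences are constant at -480.
Work back: -2616 + 480 = -2136;  -5916 + 2136 = -3780;  -7122 + 3780 = -3342;  -4842 + 3342 = -1500;  -1799 + 1500 = -299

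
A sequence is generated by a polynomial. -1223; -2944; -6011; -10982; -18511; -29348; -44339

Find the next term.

-64426

Δ: -1721, -3067, -4971, -7529, -10837, -14991
Δ²: -1346, -1904, -2558, -3308, -4154
Δ³: -558, -654, -750, -846
Δ⁴: -96, -96, -96
Constant fourth difference = -96, so extend:
-846 − 96 = -942;  -4154 − 942 = -5096;  -14991 − 5096 = -20087;  -44339 − 20087 = -64426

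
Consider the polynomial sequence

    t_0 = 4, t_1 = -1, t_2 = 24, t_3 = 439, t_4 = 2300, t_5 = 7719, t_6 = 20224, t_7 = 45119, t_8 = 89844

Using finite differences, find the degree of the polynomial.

Δ: -5, 25, 415, 1861, 5419, 12505, 24895, 44725
Δ²: 30, 390, 1446, 3558, 7086, 12390, 19830
Δ³: 360, 1056, 2112, 3528, 5304, 7440
Δ⁴: 696, 1056, 1416, 1776, 2136
Δ⁵: 360, 360, 360, 360
The fifth differences are constant, so the polynomial has degree 5.

5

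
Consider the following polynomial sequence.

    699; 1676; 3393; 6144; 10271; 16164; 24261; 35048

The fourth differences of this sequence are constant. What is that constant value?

48

First differences: 977, 1717, 2751, 4127, 5893, 8097, 10787
Second differences: 740, 1034, 1376, 1766, 2204, 2690
Third differences: 294, 342, 390, 438, 486
Fourth differences: 48, 48, 48, 48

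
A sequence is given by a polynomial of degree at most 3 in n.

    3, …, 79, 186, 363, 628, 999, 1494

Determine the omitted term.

24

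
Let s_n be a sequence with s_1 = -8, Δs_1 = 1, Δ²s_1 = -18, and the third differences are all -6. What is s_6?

Build the table forward from the leading diagonal:
Third differences: -6  -6  -6  -6  -6  -6
Second differences: -18  -24  -30  -36  -42  -48
First differences: 1  -17  -41  -71  -107  -149
s: -8  -7  -24  -65  -136  -243

-243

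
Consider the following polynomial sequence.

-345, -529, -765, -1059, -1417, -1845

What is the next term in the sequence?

-2349

D1: -184, -236, -294, -358, -428
D2: -52, -58, -64, -70
D3: -6, -6, -6
Third differences constant at -6.
-70 − 6 = -76;  -428 − 76 = -504;  -1845 − 504 = -2349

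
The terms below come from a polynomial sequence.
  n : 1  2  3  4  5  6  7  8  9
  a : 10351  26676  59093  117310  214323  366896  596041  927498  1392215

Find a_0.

First differences: 16325  32417  58217  97013  152573  229145  331457  464717
Second differences: 16092  25800  38796  55560  76572  102312  133260
Third differences: 9708  12996  16764  21012  25740  30948
Fourth differences: 3288  3768  4248  4728  5208
Fifth differences: 480  480  480  480
The fifth differences are constant at 480.
Work back: 3288 − 480 = 2808;  9708 − 2808 = 6900;  16092 − 6900 = 9192;  16325 − 9192 = 7133;  10351 − 7133 = 3218

3218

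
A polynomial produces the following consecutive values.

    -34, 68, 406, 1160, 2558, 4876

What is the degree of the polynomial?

4

102, 338, 754, 1398, 2318
236, 416, 644, 920
180, 228, 276
48, 48
The fourth differences are constant, so the polynomial has degree 4.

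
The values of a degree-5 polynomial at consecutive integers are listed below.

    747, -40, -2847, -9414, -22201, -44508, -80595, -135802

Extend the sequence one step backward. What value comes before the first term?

654

D1: -787, -2807, -6567, -12787, -22307, -36087, -55207
D2: -2020, -3760, -6220, -9520, -13780, -19120
D3: -1740, -2460, -3300, -4260, -5340
D4: -720, -840, -960, -1080
D5: -120, -120, -120
The fifth differences are constant at -120.
Work back: -720 + 120 = -600;  -1740 + 600 = -1140;  -2020 + 1140 = -880;  -787 + 880 = 93;  747 − 93 = 654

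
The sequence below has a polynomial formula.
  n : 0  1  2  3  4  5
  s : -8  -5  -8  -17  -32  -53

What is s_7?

3 , -3 , -9 , -15 , -21
-6 , -6 , -6 , -6
The second differences are constant (-6).
-21 − 6 = -27;  -53 − 27 = -80
-27 − 6 = -33;  -80 − 33 = -113

-113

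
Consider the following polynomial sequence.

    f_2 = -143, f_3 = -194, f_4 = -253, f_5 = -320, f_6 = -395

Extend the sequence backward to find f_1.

First differences: -51  -59  -67  -75
Second differences: -8  -8  -8
The second differences are constant at -8.
Work back: -51 + 8 = -43;  -143 + 43 = -100

-100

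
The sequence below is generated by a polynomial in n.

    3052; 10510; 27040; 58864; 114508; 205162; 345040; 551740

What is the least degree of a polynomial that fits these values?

First differences: 7458, 16530, 31824, 55644, 90654, 139878, 206700
Second differences: 9072, 15294, 23820, 35010, 49224, 66822
Third differences: 6222, 8526, 11190, 14214, 17598
Fourth differences: 2304, 2664, 3024, 3384
Fifth differences: 360, 360, 360
The fifth differences are constant, so the polynomial has degree 5.

5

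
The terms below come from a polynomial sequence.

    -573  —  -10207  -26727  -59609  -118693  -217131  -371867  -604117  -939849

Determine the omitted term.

-3041

Using the last 8 terms:
D1: -16520, -32882, -59084, -98438, -154736, -232250, -335732
D2: -16362, -26202, -39354, -56298, -77514, -103482
D3: -9840, -13152, -16944, -21216, -25968
D4: -3312, -3792, -4272, -4752
D5: -480, -480, -480
Constant fifth difference = -480.
Extend backward: -3312 + 480 = -2832;  -9840 + 2832 = -7008;  -16362 + 7008 = -9354;  -16520 + 9354 = -7166;  -10207 + 7166 = -3041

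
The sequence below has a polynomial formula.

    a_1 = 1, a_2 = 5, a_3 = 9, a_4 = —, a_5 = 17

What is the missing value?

Using the first 3 terms:
First differences: 4, 4
Constant first difference = 4.
Extend forward: 9 + 4 = 13

13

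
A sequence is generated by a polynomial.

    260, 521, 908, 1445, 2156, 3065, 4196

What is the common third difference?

24

Δ: 261, 387, 537, 711, 909, 1131
Δ²: 126, 150, 174, 198, 222
Δ³: 24, 24, 24, 24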